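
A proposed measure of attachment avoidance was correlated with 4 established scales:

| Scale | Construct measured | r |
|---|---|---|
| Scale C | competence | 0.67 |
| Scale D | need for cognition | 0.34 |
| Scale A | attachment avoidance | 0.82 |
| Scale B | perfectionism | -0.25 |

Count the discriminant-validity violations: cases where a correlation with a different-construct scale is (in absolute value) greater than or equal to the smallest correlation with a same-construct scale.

0

Convergent (same construct = attachment avoidance): Scale A.
Smallest convergent = 0.82. Discriminant |r|: 0.67, 0.34, 0.25; count ≥ 0.82 → 0.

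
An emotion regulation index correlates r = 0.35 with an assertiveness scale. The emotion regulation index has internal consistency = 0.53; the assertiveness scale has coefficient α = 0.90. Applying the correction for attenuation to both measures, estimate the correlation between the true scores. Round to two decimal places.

r_true = r_obs / √(r_xx · r_yy) = 0.35 / √(0.53 × 0.90) = 0.35 / √0.4770 = 0.35 / 0.6907 ≈ 0.51.

0.51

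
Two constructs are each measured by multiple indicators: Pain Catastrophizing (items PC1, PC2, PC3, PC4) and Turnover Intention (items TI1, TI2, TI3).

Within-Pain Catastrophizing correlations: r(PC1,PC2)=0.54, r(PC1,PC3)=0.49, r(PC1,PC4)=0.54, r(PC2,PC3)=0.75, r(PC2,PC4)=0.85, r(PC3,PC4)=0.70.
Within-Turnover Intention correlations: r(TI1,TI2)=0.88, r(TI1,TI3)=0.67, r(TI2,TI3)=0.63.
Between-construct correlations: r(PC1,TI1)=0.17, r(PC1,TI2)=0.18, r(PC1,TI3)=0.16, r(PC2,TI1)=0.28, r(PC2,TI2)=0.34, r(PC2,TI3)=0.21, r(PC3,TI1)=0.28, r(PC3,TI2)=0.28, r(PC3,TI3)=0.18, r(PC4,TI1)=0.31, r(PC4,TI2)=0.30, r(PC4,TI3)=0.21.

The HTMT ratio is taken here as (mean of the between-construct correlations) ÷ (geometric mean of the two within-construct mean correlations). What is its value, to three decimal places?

0.353

Between-construct mean = 2.90/12 = 0.2417.
Mean within-PC = 3.87/6 = 0.6450; mean within-TI = 2.18/3 = 0.7267.
Geometric mean = √(0.6450 × 0.7267) = 0.6846.
HTMT = 0.2417 / 0.6846 = 0.353.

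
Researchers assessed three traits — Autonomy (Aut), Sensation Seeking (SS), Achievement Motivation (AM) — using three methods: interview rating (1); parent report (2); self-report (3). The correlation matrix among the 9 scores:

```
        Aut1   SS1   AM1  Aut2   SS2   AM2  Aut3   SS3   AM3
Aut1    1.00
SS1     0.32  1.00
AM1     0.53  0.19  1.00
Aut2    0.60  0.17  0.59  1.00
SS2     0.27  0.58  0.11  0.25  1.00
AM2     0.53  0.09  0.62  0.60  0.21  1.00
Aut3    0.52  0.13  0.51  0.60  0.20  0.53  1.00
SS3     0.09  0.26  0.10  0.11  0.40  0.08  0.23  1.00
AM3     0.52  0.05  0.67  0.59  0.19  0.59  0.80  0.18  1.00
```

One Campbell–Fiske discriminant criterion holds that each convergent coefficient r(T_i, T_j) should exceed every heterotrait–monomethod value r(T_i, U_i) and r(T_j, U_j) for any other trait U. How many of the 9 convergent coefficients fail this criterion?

Convergent coefficients and their comparison sets:
Aut (methods 1·2): 0.60 vs {0.32, 0.25, 0.53, 0.60} → fail.
Aut (methods 1·3): 0.52 vs {0.32, 0.23, 0.53, 0.80} → fail.
Aut (methods 2·3): 0.60 vs {0.25, 0.23, 0.60, 0.80} → fail.
SS (methods 1·2): 0.58 vs {0.32, 0.25, 0.19, 0.21} → pass.
SS (methods 1·3): 0.26 vs {0.32, 0.23, 0.19, 0.18} → fail.
SS (methods 2·3): 0.40 vs {0.25, 0.23, 0.21, 0.18} → pass.
AM (methods 1·2): 0.62 vs {0.53, 0.60, 0.19, 0.21} → pass.
AM (methods 1·3): 0.67 vs {0.53, 0.80, 0.19, 0.18} → fail.
AM (methods 2·3): 0.59 vs {0.60, 0.80, 0.21, 0.18} → fail.
6 of 9 fail.

6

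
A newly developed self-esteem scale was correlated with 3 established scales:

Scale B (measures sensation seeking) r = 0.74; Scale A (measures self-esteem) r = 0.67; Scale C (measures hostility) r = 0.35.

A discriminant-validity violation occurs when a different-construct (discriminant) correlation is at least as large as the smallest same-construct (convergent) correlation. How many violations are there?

1

Convergent (same construct = self-esteem): Scale A.
Smallest convergent = 0.67. Discriminant values: 0.74, 0.35; count ≥ 0.67 → 1.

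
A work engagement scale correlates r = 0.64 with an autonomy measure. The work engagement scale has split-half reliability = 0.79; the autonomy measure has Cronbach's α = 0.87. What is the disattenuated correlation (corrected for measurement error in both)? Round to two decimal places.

0.77

r_true = r_obs / √(r_xx · r_yy) = 0.64 / √(0.79 × 0.87) = 0.64 / √0.6873 = 0.64 / 0.8290 ≈ 0.77.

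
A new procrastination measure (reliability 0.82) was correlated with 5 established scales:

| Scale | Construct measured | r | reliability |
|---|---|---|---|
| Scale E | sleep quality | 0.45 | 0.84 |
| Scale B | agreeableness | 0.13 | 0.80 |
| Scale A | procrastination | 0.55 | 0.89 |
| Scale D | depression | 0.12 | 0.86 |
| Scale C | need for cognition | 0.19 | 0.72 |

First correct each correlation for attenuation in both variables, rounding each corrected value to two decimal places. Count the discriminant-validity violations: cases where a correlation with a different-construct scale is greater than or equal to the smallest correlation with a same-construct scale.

0

Disattenuated r (r / √(r_scale · r_new)):
  Scale E (disc): 0.45 / √(0.84·0.82) = 0.54
  Scale B (disc): 0.13 / √(0.80·0.82) = 0.16
  Scale A (conv): 0.55 / √(0.89·0.82) = 0.64
  Scale D (disc): 0.12 / √(0.86·0.82) = 0.14
  Scale C (disc): 0.19 / √(0.72·0.82) = 0.25
Smallest convergent = 0.64. Discriminant values: 0.54, 0.16, 0.14, 0.25; count ≥ 0.64 → 0.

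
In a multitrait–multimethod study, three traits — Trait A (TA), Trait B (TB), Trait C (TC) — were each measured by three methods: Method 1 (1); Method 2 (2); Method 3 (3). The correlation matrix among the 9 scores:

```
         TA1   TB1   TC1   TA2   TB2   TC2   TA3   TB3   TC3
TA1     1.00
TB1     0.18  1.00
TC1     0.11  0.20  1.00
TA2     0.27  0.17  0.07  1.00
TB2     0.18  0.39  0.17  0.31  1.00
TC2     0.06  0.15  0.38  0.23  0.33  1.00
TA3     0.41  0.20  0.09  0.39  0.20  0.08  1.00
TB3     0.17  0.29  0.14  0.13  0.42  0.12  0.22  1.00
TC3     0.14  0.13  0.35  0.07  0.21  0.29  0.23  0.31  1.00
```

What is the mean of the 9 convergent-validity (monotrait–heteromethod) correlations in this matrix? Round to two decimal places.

Convergent values: 0.27, 0.41, 0.39, 0.39, 0.29, 0.42, 0.38, 0.35, 0.29; mean = 3.19/9 = 0.35.

0.35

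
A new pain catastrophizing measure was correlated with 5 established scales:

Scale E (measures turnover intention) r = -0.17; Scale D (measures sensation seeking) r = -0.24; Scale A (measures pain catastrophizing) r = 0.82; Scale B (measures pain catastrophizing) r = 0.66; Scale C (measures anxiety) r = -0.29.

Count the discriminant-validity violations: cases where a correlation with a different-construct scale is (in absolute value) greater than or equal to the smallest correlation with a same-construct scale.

Convergent (same construct = pain catastrophizing): Scale A, Scale B.
Smallest convergent = 0.66. Discriminant |r|: 0.17, 0.24, 0.29; count ≥ 0.66 → 0.

0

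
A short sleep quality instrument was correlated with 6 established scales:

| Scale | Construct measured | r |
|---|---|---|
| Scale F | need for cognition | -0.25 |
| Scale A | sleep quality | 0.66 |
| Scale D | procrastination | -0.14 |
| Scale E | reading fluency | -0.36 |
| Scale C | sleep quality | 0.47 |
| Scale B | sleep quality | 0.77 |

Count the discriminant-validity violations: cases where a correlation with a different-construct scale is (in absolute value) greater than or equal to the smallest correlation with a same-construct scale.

0

Convergent (same construct = sleep quality): Scale A, Scale C, Scale B.
Smallest convergent = 0.47. Discriminant |r|: 0.25, 0.14, 0.36; count ≥ 0.47 → 0.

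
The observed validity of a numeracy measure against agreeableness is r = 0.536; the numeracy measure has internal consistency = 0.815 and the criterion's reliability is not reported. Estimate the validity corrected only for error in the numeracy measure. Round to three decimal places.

Single correction: r_c = r_obs / √r_xx = 0.536 / √0.815 = 0.536 / 0.9028 ≈ 0.594.

0.594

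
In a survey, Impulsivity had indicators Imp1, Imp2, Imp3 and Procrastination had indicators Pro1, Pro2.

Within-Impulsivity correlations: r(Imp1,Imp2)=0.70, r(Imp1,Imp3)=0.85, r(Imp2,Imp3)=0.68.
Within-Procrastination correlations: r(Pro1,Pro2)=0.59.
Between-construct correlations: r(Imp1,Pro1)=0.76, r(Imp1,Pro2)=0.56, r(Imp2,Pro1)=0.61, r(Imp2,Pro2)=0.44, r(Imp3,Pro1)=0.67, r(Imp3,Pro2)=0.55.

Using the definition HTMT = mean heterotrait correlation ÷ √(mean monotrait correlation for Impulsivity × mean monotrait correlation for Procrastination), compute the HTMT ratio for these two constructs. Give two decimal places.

0.90

Between-construct mean = 3.59/6 = 0.5983.
Mean within-Imp = 2.23/3 = 0.7433; mean within-Pro = 0.59/1 = 0.5900.
Geometric mean = √(0.7433 × 0.5900) = 0.6622.
HTMT = 0.5983 / 0.6622 = 0.90.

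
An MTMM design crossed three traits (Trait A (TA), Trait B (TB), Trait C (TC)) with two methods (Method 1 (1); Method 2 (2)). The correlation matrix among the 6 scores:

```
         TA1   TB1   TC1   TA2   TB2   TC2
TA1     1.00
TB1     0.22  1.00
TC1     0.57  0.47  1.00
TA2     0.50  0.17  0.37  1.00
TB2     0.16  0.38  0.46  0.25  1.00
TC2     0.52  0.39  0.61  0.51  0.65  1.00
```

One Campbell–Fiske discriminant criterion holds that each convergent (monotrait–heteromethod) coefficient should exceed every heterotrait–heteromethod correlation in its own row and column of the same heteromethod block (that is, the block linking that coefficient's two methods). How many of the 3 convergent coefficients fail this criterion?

2

Each convergent coefficient versus the relevant comparison correlations:
TA (methods 1·2): 0.50 vs {0.16, 0.17, 0.52, 0.37} → fail.
TB (methods 1·2): 0.38 vs {0.17, 0.16, 0.39, 0.46} → fail.
TC (methods 1·2): 0.61 vs {0.37, 0.52, 0.46, 0.39} → pass.
2 of 3 fail.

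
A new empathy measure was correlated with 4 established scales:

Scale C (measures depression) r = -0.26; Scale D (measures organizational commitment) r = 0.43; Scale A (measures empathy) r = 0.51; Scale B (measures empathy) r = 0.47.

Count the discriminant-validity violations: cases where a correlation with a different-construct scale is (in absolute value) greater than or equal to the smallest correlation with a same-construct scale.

Convergent (same construct = empathy): Scale A, Scale B.
Smallest convergent = 0.47. Discriminant |r|: 0.26, 0.43; count ≥ 0.47 → 0.

0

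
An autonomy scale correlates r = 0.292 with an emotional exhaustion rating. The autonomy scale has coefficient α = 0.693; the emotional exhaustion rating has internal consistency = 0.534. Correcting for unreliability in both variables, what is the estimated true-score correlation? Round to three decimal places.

r_true = r_obs / √(r_xx · r_yy) = 0.292 / √(0.693 × 0.534) = 0.292 / √0.370062 = 0.292 / 0.6083 ≈ 0.480.

0.480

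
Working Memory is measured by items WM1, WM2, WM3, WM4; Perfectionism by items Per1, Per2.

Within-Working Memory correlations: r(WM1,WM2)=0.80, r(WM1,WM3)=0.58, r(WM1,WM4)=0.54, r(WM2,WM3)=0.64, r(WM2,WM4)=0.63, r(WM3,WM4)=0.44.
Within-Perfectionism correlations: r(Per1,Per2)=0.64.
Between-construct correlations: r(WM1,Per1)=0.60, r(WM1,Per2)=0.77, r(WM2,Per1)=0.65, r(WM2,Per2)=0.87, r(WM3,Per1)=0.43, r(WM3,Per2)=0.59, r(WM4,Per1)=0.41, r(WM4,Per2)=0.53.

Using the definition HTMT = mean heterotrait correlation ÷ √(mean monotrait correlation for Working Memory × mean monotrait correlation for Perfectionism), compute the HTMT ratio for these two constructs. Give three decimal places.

Mean heterotrait r = 4.85/8 = 0.6063.
Mean within-WM = 3.63/6 = 0.6050; mean within-Per = 0.64/1 = 0.6400.
Geometric mean = √(0.6050 × 0.6400) = 0.6223.
HTMT = 0.6063 / 0.6223 = 0.974.

0.974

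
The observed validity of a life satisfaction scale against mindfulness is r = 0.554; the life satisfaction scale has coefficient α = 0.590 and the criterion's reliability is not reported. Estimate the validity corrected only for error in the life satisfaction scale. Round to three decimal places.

Single correction: r_c = r_obs / √r_xx = 0.554 / √0.590 = 0.554 / 0.7681 ≈ 0.721.

0.721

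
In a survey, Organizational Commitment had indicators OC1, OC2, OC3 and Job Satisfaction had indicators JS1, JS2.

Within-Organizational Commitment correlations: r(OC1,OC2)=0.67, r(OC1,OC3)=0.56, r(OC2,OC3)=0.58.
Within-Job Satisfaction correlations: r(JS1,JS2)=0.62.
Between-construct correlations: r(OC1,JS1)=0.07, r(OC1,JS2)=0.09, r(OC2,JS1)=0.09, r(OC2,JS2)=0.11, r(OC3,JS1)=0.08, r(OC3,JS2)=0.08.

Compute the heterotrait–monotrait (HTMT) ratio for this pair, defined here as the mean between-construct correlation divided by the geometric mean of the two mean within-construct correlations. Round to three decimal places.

0.142

Mean between = 0.52/6 = 0.0867.
Mean within-OC = 1.81/3 = 0.6033; mean within-JS = 0.62/1 = 0.6200.
Geometric mean = √(0.6033 × 0.6200) = 0.6116.
HTMT = 0.0867 / 0.6116 = 0.142.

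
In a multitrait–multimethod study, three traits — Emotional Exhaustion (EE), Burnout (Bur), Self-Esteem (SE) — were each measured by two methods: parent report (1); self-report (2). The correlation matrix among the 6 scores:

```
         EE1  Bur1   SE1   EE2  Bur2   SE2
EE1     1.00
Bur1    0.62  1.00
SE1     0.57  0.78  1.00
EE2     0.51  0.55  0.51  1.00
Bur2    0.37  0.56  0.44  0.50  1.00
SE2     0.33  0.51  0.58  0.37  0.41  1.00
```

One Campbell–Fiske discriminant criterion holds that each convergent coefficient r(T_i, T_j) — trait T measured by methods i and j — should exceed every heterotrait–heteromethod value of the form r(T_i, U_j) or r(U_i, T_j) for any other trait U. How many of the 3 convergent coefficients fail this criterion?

Convergent coefficients and their comparison sets:
EE (methods 1·2): 0.51 vs {0.37, 0.55, 0.33, 0.51} → fail.
Bur (methods 1·2): 0.56 vs {0.55, 0.37, 0.51, 0.44} → pass.
SE (methods 1·2): 0.58 vs {0.51, 0.33, 0.44, 0.51} → pass.
1 of 3 fail.

1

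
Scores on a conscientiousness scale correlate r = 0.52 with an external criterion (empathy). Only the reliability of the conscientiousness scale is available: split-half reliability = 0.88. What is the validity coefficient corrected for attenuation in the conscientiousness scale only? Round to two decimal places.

0.55

Single correction: r_c = r_obs / √r_xx = 0.52 / √0.88 = 0.52 / 0.9381 ≈ 0.55.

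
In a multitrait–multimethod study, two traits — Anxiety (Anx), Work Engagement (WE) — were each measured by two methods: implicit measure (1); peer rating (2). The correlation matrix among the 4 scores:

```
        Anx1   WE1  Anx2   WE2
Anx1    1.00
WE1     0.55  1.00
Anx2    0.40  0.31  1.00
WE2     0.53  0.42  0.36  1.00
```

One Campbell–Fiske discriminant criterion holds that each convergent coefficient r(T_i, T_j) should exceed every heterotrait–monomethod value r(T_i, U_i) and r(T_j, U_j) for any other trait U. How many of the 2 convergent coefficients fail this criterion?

Checking each validity diagonal entry against its comparison values:
Anx (methods 1·2): 0.40 vs {0.55, 0.36} → fail.
WE (methods 1·2): 0.42 vs {0.55, 0.36} → fail.
2 of 2 fail.

2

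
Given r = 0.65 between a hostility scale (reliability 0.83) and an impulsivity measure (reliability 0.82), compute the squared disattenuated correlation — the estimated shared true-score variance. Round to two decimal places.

Disattenuated r = 0.65 / √(0.83 × 0.82) = 0.65 / 0.8250 = 0.7879.
Shared true-score variance = 0.7879² = 0.6208 ≈ 0.62.

0.62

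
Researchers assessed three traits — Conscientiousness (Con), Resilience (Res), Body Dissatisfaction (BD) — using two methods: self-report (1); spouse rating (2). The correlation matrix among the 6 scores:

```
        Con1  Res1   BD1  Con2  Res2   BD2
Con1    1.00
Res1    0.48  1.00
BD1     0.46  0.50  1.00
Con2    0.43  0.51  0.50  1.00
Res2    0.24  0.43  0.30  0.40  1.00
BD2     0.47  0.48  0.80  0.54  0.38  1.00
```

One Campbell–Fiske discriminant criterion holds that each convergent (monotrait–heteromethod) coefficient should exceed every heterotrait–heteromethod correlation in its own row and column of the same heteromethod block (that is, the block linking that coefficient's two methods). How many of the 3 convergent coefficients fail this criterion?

2

Each convergent coefficient versus the relevant comparison correlations:
Con (methods 1·2): 0.43 vs {0.24, 0.51, 0.47, 0.50} → fail.
Res (methods 1·2): 0.43 vs {0.51, 0.24, 0.48, 0.30} → fail.
BD (methods 1·2): 0.80 vs {0.50, 0.47, 0.30, 0.48} → pass.
2 of 3 fail.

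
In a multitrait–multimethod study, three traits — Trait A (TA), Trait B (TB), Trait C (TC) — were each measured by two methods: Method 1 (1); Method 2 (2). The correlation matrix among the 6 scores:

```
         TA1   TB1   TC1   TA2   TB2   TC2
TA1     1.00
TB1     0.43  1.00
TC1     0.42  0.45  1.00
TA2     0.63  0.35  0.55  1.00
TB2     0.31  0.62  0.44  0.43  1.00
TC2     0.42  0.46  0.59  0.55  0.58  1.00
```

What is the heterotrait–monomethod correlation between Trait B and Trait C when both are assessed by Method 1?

Different traits, same method: r(TB1, TC1) = 0.45.

0.45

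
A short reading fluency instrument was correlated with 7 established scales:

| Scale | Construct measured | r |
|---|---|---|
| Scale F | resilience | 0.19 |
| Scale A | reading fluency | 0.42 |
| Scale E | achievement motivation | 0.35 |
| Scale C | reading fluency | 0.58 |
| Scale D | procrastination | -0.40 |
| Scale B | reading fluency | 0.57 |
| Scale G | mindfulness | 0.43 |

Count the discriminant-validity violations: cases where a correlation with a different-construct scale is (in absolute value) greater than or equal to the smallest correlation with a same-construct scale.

1

Convergent (same construct = reading fluency): Scale A, Scale C, Scale B.
Smallest convergent = 0.42. Discriminant |r|: 0.19, 0.35, 0.40, 0.43; count ≥ 0.42 → 1.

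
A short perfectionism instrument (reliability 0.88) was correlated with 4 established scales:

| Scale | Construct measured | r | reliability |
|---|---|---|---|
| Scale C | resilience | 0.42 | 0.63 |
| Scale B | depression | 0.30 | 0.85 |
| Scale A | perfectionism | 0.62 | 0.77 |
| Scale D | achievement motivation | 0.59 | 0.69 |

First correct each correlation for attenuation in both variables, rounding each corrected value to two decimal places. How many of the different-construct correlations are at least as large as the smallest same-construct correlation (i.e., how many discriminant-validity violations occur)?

1

Disattenuated r (r / √(r_scale · r_new)):
  Scale C (disc): 0.42 / √(0.63·0.88) = 0.56
  Scale B (disc): 0.30 / √(0.85·0.88) = 0.35
  Scale A (conv): 0.62 / √(0.77·0.88) = 0.75
  Scale D (disc): 0.59 / √(0.69·0.88) = 0.76
Smallest convergent = 0.75. Discriminant values: 0.56, 0.35, 0.76; count ≥ 0.75 → 1.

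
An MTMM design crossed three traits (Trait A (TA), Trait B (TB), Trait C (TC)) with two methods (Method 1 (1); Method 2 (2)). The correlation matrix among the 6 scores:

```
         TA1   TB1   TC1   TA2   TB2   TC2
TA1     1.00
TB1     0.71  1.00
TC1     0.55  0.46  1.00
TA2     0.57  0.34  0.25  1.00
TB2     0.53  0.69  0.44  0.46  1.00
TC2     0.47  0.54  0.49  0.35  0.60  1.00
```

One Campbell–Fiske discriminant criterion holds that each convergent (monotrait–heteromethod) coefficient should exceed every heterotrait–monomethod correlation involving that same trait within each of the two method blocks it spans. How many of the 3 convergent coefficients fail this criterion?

Checking each validity diagonal entry against its comparison values:
TA (methods 1·2): 0.57 vs {0.71, 0.46, 0.55, 0.35} → fail.
TB (methods 1·2): 0.69 vs {0.71, 0.46, 0.46, 0.60} → fail.
TC (methods 1·2): 0.49 vs {0.55, 0.35, 0.46, 0.60} → fail.
3 of 3 fail.

3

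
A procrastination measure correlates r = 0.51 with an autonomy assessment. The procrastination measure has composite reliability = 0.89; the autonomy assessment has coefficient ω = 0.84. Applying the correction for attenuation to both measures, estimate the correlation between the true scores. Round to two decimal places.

0.59

r_true = r_obs / √(r_xx · r_yy) = 0.51 / √(0.89 × 0.84) = 0.51 / √0.7476 = 0.51 / 0.8646 ≈ 0.59.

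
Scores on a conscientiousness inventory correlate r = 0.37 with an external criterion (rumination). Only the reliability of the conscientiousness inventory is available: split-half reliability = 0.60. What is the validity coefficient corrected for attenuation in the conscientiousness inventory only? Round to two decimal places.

Single correction: r_c = r_obs / √r_xx = 0.37 / √0.60 = 0.37 / 0.7746 ≈ 0.48.

0.48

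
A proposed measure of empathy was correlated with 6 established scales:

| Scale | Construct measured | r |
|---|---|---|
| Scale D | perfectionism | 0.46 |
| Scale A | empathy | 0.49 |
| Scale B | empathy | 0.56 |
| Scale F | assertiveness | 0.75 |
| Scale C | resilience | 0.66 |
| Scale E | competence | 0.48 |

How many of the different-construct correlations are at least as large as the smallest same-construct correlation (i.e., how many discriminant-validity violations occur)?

Convergent (same construct = empathy): Scale A, Scale B.
Smallest convergent = 0.49. Discriminant values: 0.46, 0.75, 0.66, 0.48; count ≥ 0.49 → 2.

2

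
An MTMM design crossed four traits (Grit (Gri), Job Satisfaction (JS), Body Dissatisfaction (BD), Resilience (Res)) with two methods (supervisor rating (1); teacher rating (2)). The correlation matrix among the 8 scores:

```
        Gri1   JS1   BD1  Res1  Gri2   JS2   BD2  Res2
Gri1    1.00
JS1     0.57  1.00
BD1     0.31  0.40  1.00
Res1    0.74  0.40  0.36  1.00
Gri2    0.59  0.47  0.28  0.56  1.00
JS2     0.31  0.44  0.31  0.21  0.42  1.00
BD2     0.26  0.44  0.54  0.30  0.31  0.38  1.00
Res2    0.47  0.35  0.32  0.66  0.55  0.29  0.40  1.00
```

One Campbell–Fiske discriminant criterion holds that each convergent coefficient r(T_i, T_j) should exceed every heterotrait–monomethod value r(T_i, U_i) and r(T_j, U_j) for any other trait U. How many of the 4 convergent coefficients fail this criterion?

3

Convergent coefficients and their comparison sets:
Gri (methods 1·2): 0.59 vs {0.57, 0.42, 0.31, 0.31, 0.74, 0.55} → fail.
JS (methods 1·2): 0.44 vs {0.57, 0.42, 0.40, 0.38, 0.40, 0.29} → fail.
BD (methods 1·2): 0.54 vs {0.31, 0.31, 0.40, 0.38, 0.36, 0.40} → pass.
Res (methods 1·2): 0.66 vs {0.74, 0.55, 0.40, 0.29, 0.36, 0.40} → fail.
3 of 4 fail.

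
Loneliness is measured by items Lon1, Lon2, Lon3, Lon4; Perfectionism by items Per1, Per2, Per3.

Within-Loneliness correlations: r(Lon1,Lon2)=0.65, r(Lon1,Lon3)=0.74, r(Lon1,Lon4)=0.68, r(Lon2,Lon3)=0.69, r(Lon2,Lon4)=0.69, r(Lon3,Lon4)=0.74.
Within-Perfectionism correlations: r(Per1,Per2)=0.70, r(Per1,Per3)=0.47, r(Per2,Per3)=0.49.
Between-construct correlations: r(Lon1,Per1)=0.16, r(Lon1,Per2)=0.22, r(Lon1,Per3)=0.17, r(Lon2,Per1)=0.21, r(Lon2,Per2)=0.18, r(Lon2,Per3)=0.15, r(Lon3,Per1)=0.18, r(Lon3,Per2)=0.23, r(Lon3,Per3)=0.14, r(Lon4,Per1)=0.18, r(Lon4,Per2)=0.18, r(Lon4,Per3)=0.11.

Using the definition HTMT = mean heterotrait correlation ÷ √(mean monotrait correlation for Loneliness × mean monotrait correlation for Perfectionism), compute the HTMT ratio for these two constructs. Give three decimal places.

0.283

Between-construct mean = 2.11/12 = 0.1758.
Mean within-Lon = 4.19/6 = 0.6983; mean within-Per = 1.66/3 = 0.5533.
Geometric mean = √(0.6983 × 0.5533) = 0.6216.
HTMT = 0.1758 / 0.6216 = 0.283.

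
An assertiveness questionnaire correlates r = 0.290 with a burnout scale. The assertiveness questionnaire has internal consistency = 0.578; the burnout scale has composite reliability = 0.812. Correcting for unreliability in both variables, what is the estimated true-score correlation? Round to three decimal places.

0.423

r_true = r_obs / √(r_xx · r_yy) = 0.290 / √(0.578 × 0.812) = 0.290 / √0.469336 = 0.290 / 0.6851 ≈ 0.423.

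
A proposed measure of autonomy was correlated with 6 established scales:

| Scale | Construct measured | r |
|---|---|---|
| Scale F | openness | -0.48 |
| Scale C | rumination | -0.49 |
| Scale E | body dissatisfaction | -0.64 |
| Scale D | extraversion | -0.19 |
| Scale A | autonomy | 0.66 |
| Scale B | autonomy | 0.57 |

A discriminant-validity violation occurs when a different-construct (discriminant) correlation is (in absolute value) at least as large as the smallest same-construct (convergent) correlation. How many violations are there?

Convergent (same construct = autonomy): Scale A, Scale B.
Smallest convergent = 0.57. Discriminant |r|: 0.48, 0.49, 0.64, 0.19; count ≥ 0.57 → 1.

1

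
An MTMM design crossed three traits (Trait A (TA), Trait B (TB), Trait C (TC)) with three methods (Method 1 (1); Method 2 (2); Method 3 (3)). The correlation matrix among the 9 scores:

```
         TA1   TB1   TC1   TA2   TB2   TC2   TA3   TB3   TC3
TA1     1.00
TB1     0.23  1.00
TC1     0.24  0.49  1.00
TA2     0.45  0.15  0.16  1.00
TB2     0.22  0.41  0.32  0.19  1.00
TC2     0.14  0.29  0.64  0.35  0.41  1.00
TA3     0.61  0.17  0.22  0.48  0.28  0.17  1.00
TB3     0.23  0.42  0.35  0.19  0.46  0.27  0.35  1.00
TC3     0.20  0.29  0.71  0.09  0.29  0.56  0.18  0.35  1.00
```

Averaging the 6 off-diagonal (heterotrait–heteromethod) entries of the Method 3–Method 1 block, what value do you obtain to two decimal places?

0.24

HTHM values (method 3 × method 1): 0.17, 0.22, 0.23, 0.35, 0.20, 0.29; mean = 1.46/6 = 0.24.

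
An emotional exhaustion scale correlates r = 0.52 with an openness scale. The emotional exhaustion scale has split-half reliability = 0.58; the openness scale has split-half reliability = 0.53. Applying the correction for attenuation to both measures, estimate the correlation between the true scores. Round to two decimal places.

r_true = r_obs / √(r_xx · r_yy) = 0.52 / √(0.58 × 0.53) = 0.52 / √0.3074 = 0.52 / 0.5544 ≈ 0.94.

0.94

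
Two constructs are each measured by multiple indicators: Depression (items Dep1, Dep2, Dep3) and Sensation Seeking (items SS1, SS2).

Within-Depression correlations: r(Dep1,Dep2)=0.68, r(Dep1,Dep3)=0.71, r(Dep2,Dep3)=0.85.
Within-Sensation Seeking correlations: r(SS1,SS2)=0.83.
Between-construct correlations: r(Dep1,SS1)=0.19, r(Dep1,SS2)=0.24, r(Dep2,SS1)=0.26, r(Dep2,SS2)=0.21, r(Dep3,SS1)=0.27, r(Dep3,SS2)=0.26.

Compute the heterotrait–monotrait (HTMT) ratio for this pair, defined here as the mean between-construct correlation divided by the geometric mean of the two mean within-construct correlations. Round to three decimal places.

Mean between = 1.43/6 = 0.2383.
Mean within-Dep = 2.24/3 = 0.7467; mean within-SS = 0.83/1 = 0.8300.
Geometric mean = √(0.7467 × 0.8300) = 0.7872.
HTMT = 0.2383 / 0.7872 = 0.303.

0.303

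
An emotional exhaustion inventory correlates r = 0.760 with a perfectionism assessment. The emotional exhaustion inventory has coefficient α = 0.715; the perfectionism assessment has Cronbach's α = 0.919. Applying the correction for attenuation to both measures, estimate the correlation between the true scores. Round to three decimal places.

0.938

r_true = r_obs / √(r_xx · r_yy) = 0.760 / √(0.715 × 0.919) = 0.760 / √0.657085 = 0.760 / 0.8106 ≈ 0.938.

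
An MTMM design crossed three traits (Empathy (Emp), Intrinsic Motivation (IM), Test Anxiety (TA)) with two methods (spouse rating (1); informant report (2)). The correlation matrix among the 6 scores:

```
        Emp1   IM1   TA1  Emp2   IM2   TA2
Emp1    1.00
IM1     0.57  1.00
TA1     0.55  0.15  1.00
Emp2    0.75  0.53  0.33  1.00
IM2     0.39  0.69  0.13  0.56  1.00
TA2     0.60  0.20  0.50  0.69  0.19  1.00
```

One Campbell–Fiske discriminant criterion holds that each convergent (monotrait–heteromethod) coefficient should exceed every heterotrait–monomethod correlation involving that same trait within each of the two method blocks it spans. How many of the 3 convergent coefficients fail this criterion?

1

Each convergent coefficient versus the relevant comparison correlations:
Emp (methods 1·2): 0.75 vs {0.57, 0.56, 0.55, 0.69} → pass.
IM (methods 1·2): 0.69 vs {0.57, 0.56, 0.15, 0.19} → pass.
TA (methods 1·2): 0.50 vs {0.55, 0.69, 0.15, 0.19} → fail.
1 of 3 fail.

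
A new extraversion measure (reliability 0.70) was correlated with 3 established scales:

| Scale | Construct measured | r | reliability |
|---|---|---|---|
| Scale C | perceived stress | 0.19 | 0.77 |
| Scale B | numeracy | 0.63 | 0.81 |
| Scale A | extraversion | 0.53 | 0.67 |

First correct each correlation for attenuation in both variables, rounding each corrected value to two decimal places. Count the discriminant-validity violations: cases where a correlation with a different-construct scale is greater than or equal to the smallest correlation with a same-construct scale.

Disattenuated r (r / √(r_scale · r_new)):
  Scale C (disc): 0.19 / √(0.77·0.70) = 0.26
  Scale B (disc): 0.63 / √(0.81·0.70) = 0.84
  Scale A (conv): 0.53 / √(0.67·0.70) = 0.77
Smallest convergent = 0.77. Discriminant values: 0.26, 0.84; count ≥ 0.77 → 1.

1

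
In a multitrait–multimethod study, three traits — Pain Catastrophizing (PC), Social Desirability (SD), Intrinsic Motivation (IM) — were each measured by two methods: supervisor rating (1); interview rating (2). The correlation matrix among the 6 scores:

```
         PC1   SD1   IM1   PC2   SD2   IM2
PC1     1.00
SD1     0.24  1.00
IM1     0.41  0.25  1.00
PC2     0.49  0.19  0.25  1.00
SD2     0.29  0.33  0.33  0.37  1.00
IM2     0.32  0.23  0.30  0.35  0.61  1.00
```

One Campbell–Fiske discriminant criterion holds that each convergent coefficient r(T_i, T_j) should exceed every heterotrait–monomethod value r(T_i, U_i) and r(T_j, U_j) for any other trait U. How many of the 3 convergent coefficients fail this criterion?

2

Checking each validity diagonal entry against its comparison values:
PC (methods 1·2): 0.49 vs {0.24, 0.37, 0.41, 0.35} → pass.
SD (methods 1·2): 0.33 vs {0.24, 0.37, 0.25, 0.61} → fail.
IM (methods 1·2): 0.30 vs {0.41, 0.35, 0.25, 0.61} → fail.
2 of 3 fail.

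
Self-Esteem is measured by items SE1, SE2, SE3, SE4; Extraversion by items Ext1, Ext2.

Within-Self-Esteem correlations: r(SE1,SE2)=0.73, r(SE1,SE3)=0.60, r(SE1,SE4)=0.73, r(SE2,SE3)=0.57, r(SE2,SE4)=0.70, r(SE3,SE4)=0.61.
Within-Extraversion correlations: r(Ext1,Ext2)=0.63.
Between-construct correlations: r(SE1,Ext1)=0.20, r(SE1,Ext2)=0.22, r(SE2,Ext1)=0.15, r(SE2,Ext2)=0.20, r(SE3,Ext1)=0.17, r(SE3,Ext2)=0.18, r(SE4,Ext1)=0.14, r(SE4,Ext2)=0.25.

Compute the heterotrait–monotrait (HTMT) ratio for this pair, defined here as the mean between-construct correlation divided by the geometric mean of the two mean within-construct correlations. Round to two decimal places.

0.29

Mean between = 1.51/8 = 0.1888.
Mean within-SE = 3.94/6 = 0.6567; mean within-Ext = 0.63/1 = 0.6300.
Geometric mean = √(0.6567 × 0.6300) = 0.6432.
HTMT = 0.1888 / 0.6432 = 0.29.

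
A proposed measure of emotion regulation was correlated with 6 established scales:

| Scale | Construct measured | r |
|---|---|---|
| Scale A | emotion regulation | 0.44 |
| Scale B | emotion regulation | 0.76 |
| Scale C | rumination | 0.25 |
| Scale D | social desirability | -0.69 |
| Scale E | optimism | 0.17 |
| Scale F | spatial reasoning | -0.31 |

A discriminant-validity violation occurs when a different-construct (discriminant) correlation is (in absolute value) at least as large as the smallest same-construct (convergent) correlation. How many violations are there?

1

Convergent (same construct = emotion regulation): Scale A, Scale B.
Smallest convergent = 0.44. Discriminant |r|: 0.25, 0.69, 0.17, 0.31; count ≥ 0.44 → 1.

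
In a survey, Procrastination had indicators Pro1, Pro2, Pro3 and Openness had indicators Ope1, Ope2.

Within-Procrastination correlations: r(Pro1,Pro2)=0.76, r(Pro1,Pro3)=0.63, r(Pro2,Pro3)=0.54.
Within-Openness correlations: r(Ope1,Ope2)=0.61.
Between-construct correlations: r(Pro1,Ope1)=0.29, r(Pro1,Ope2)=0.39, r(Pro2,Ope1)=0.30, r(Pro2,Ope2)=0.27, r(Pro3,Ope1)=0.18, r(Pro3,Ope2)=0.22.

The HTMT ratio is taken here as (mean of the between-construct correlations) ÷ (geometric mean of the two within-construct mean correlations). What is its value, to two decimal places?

Mean heterotrait r = 1.65/6 = 0.2750.
Mean within-Pro = 1.93/3 = 0.6433; mean within-Ope = 0.61/1 = 0.6100.
Geometric mean = √(0.6433 × 0.6100) = 0.6264.
HTMT = 0.2750 / 0.6264 = 0.44.

0.44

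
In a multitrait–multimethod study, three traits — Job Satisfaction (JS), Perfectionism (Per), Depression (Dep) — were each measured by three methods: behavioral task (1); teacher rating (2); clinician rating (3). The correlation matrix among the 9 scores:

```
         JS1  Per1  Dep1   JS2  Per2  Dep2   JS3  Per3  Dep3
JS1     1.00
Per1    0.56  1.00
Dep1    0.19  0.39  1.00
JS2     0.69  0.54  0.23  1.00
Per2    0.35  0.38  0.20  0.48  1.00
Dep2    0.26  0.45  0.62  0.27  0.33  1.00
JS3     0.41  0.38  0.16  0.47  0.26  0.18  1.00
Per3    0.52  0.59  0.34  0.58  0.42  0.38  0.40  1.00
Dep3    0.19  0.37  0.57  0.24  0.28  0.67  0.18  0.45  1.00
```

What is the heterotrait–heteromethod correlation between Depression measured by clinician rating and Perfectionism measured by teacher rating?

Different traits and methods: r(Dep3, Per2) = 0.28.

0.28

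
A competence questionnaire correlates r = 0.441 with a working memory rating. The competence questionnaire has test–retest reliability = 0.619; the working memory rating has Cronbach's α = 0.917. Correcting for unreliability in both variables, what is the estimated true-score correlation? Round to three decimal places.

0.585

r_true = r_obs / √(r_xx · r_yy) = 0.441 / √(0.619 × 0.917) = 0.441 / √0.567623 = 0.441 / 0.7534 ≈ 0.585.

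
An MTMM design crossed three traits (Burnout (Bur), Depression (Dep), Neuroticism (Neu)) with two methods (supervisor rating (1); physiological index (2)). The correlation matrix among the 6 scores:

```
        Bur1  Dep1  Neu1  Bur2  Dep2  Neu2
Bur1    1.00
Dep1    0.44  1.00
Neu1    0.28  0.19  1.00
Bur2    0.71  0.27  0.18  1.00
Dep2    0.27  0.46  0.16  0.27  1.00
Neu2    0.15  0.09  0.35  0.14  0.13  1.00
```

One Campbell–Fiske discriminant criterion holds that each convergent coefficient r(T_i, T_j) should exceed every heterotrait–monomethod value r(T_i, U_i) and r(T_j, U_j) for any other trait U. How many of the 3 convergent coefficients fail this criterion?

Checking each validity diagonal entry against its comparison values:
Bur (methods 1·2): 0.71 vs {0.44, 0.27, 0.28, 0.14} → pass.
Dep (methods 1·2): 0.46 vs {0.44, 0.27, 0.19, 0.13} → pass.
Neu (methods 1·2): 0.35 vs {0.28, 0.14, 0.19, 0.13} → pass.
0 of 3 fail.

0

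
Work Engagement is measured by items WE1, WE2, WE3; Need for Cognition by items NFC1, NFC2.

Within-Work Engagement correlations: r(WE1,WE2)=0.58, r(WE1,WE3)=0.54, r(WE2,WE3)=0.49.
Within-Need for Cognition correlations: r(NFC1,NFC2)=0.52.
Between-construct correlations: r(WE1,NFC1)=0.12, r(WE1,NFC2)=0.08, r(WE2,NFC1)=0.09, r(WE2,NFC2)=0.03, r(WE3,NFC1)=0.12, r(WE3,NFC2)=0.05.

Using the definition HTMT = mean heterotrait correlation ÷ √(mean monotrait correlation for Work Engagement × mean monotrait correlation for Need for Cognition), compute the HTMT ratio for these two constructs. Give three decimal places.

0.155

Mean between = 0.49/6 = 0.0817.
Mean within-WE = 1.61/3 = 0.5367; mean within-NFC = 0.52/1 = 0.5200.
Geometric mean = √(0.5367 × 0.5200) = 0.5283.
HTMT = 0.0817 / 0.5283 = 0.155.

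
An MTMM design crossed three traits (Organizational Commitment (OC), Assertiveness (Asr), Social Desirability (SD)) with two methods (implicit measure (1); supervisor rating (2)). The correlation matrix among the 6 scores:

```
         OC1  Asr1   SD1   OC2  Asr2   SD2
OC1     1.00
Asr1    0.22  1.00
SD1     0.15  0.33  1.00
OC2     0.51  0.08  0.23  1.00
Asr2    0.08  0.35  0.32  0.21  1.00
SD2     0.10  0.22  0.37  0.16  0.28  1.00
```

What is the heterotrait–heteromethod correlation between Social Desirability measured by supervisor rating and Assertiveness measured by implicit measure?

Different traits and methods: r(SD2, Asr1) = 0.22.

0.22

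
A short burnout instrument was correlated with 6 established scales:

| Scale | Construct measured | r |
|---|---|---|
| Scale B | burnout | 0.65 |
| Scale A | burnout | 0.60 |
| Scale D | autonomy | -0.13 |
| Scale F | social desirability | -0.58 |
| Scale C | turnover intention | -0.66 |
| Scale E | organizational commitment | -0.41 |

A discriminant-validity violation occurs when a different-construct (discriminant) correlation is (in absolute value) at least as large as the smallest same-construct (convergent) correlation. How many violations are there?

1

Convergent (same construct = burnout): Scale B, Scale A.
Smallest convergent = 0.60. Discriminant |r|: 0.13, 0.58, 0.66, 0.41; count ≥ 0.60 → 1.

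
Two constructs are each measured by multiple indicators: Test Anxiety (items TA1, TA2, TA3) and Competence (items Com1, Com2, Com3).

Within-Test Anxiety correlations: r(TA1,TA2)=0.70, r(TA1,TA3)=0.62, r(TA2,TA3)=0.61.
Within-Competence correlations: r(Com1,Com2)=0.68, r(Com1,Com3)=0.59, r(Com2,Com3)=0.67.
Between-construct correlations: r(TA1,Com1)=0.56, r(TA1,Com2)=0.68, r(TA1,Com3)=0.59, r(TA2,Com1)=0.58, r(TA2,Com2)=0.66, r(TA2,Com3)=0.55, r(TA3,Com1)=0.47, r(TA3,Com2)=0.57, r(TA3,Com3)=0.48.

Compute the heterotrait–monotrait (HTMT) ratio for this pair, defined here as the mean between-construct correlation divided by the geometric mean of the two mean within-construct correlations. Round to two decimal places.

Between-construct mean = 5.14/9 = 0.5711.
Mean within-TA = 1.93/3 = 0.6433; mean within-Com = 1.94/3 = 0.6467.
Geometric mean = √(0.6433 × 0.6467) = 0.6450.
HTMT = 0.5711 / 0.6450 = 0.89.

0.89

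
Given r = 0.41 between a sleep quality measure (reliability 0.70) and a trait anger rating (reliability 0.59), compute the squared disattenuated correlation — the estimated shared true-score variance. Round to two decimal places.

Disattenuated r = 0.41 / √(0.70 × 0.59) = 0.41 / 0.6427 = 0.6379.
Shared true-score variance = 0.6379² = 0.4069 ≈ 0.41.

0.41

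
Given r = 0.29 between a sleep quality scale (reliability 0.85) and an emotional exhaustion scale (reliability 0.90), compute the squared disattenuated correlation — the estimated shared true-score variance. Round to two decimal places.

Disattenuated r = 0.29 / √(0.85 × 0.90) = 0.29 / 0.8746 = 0.3316.
Shared true-score variance = 0.3316² = 0.1100 ≈ 0.11.

0.11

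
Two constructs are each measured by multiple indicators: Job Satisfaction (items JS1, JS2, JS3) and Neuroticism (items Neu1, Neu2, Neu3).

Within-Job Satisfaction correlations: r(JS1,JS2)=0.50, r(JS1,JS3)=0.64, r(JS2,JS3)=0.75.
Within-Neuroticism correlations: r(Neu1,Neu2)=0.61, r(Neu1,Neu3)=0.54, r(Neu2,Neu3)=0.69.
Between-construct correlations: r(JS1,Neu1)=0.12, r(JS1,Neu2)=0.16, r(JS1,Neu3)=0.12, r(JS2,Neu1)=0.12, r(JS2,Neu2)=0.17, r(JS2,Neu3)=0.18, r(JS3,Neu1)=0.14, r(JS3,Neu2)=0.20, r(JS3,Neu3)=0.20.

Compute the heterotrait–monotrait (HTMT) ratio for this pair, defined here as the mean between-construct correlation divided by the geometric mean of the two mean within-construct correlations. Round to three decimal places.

0.252

Mean heterotrait r = 1.41/9 = 0.1567.
Mean within-JS = 1.89/3 = 0.6300; mean within-Neu = 1.84/3 = 0.6133.
Geometric mean = √(0.6300 × 0.6133) = 0.6216.
HTMT = 0.1567 / 0.6216 = 0.252.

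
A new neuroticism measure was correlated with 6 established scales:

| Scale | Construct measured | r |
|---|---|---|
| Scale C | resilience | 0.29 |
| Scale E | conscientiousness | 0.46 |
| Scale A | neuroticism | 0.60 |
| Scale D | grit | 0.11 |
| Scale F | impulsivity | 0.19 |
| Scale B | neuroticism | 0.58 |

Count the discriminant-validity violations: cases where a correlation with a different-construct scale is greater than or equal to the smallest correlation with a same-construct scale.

0

Convergent (same construct = neuroticism): Scale A, Scale B.
Smallest convergent = 0.58. Discriminant values: 0.29, 0.46, 0.11, 0.19; count ≥ 0.58 → 0.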